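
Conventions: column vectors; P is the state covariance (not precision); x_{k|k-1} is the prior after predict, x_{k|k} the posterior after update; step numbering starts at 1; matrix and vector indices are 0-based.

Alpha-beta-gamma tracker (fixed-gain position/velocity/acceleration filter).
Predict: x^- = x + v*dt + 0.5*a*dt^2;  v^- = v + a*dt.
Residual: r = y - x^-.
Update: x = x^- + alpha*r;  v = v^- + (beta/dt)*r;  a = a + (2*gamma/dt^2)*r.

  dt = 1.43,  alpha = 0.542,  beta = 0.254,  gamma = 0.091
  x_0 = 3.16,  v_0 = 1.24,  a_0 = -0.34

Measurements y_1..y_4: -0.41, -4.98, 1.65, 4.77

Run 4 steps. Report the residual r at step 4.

step 1: x_pred=4.5856  r=-4.9956  x^+=1.8780  v^+=-0.1335  a^+=-0.7846
step 2: x_pred=0.8848  r=-5.8648  x^+=-2.2939  v^+=-2.2972  a^+=-1.3066
step 3: x_pred=-6.9149  r=8.5649  x^+=-2.2727  v^+=-2.6444  a^+=-0.5443
step 4: x_pred=-6.6107  r=11.3807  x^+=-0.4423  v^+=-1.4012  a^+=0.4686

resid = 11.3807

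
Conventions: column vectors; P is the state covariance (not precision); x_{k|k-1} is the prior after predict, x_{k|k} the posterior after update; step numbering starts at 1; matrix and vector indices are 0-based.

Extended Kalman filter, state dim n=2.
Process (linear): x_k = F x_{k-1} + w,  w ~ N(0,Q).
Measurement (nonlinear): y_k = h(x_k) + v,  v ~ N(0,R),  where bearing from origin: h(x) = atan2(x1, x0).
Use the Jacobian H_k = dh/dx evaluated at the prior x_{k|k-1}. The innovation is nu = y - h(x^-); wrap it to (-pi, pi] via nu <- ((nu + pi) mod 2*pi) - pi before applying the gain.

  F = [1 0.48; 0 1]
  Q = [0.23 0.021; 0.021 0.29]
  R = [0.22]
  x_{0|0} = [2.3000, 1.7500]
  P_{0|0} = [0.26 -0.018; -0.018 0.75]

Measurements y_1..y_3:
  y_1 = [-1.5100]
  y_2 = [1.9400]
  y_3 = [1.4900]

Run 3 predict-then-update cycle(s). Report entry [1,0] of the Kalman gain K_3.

K[1,0] = 0.4614

step 1: x^-=[3.1400, 1.7500]  P^-=[0.6455 0.3630; 0.3630 1.0400]  H_jac=[-0.1354 0.2430]  S=[0.2694]  K=[0.0029; 0.7557]  nu=[-2.0184]  x^+=[3.1341, 0.2246]  P^+=[0.6455 0.3624; 0.3624 0.8862]
step 2: x^-=[3.2419, 0.2246]  P^-=[1.4276 0.8088; 0.8088 1.1762]  H_jac=[-0.0213 0.3070]  S=[0.3209]  K=[0.6790; 1.0715]  nu=[1.8708]  x^+=[4.5122, 2.2292]  P^+=[1.2796 0.5753; 0.5753 0.8077]
step 3: x^-=[5.5822, 2.2292]  P^-=[2.2480 0.9840; 0.9840 1.0977]  H_jac=[-0.0617 0.1545]  S=[0.2360]  K=[0.0565; 0.4614]  nu=[1.1101]  x^+=[5.6450, 2.7414]  P^+=[2.2473 0.9778; 0.9778 1.0475]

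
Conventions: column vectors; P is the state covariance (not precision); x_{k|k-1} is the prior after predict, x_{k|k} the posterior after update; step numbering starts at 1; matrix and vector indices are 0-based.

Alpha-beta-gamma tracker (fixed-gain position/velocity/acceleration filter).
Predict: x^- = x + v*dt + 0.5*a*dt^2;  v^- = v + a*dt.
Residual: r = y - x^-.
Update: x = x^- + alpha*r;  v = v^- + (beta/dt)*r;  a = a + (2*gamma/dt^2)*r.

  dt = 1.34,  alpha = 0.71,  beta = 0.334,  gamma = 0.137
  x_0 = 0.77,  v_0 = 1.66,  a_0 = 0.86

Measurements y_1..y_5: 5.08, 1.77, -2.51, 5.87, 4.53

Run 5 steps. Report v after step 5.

v_post = -0.8589

step 1: x_pred=3.7665  r=1.3135  x^+=4.6991  v^+=3.1398  a^+=1.0604
step 2: x_pred=9.8585  r=-8.0885  x^+=4.1157  v^+=2.5447  a^+=-0.1738
step 3: x_pred=7.3695  r=-9.8795  x^+=0.3550  v^+=-0.1507  a^+=-1.6814
step 4: x_pred=-1.3565  r=7.2265  x^+=3.7743  v^+=-0.6026  a^+=-0.5787
step 5: x_pred=2.4474  r=2.0826  x^+=3.9260  v^+=-0.8589  a^+=-0.2609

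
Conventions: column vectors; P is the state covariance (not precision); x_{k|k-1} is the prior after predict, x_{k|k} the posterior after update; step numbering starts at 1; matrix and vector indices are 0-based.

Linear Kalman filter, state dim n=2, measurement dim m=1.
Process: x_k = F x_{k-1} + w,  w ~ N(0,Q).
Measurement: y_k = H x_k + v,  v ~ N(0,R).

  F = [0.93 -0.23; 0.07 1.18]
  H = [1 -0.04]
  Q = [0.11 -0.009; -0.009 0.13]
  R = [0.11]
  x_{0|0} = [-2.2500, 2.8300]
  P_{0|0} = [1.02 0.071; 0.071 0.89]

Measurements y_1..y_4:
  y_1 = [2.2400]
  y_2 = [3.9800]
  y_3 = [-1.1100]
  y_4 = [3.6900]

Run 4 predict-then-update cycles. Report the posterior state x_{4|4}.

x_post = [2.4192, -0.3294]

step 1: x^-=[-2.7434, 3.1819]  P^-=[1.0089 -0.1074; -0.1074 1.3860]  S=[1.1297]  K=[0.8969; -0.1441]  nu=[5.1107]  x^+=[1.8402, 2.4454]  P^+=[0.1002 0.0386; 0.0386 1.3625]
step 2: x^-=[1.1489, 3.0143]  P^-=[0.2522 -0.3305; -0.3305 2.0340]  S=[0.3919]  K=[0.6773; -1.0509]  nu=[2.9516]  x^+=[3.1480, -0.0874]  P^+=[0.0724 -0.0515; -0.0515 1.6012]
step 3: x^-=[2.9478, 0.1172]  P^-=[0.2794 -0.4946; -0.4946 2.3514]  S=[0.4327]  K=[0.6914; -1.3603]  nu=[-4.0531]  x^+=[0.1455, 5.6306]  P^+=[0.0725 -0.0876; -0.0876 1.5507]
step 4: x^-=[-1.1597, 6.6543]  P^-=[0.2923 -0.5199; -0.5199 2.2750]  S=[0.4475]  K=[0.6996; -1.3651]  nu=[5.1159]  x^+=[2.4192, -0.3294]  P^+=[0.0733 -0.0925; -0.0925 1.4412]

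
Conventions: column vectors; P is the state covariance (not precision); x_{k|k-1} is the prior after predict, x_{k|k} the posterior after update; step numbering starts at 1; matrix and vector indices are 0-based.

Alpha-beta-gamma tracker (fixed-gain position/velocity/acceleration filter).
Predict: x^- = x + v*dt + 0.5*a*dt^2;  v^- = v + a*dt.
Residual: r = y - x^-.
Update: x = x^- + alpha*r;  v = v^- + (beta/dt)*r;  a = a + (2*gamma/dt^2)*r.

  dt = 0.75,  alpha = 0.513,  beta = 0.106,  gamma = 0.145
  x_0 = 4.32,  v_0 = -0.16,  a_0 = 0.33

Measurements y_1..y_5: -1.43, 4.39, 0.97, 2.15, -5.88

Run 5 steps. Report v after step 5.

v_post = -1.7436

step 1: x_pred=4.2928  r=-5.7228  x^+=1.3570  v^+=-0.7213  a^+=-2.6204
step 2: x_pred=0.0790  r=4.3110  x^+=2.2906  v^+=-2.0774  a^+=-0.3979
step 3: x_pred=0.6206  r=0.3494  x^+=0.7999  v^+=-2.3264  a^+=-0.2178
step 4: x_pred=-1.0062  r=3.1562  x^+=0.6129  v^+=-2.0436  a^+=1.4094
step 5: x_pred=-0.5234  r=-5.3566  x^+=-3.2713  v^+=-1.7436  a^+=-1.3522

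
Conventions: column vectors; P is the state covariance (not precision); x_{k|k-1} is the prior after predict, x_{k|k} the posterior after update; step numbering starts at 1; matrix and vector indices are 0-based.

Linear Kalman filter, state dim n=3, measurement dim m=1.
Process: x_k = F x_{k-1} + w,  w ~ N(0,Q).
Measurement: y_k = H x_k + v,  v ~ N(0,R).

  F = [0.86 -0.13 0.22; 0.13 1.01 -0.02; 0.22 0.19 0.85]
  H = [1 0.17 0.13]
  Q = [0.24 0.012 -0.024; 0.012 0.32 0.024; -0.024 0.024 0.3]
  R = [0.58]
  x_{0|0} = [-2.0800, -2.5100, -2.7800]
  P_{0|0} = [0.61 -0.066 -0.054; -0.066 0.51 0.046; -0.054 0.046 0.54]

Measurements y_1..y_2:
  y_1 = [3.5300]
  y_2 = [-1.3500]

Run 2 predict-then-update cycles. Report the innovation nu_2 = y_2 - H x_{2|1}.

step 1: x^-=[-2.0741, -2.7499, -3.2975]  P^-=[0.7176 -0.0356 0.1257; -0.0356 0.8319 0.1474; 0.1257 0.1474 0.7272]  S=[1.3610]  K=[0.5348; 0.0918; 0.1802]  nu=[6.5003]  x^+=[1.4023, -2.1531, -2.1262]  P^+=[0.3283 -0.1025 -0.0055; -0.1025 0.8204 0.1249; -0.0055 0.1249 0.6830]
step 2: x^-=[1.0181, -1.9498, -1.9078]  P^-=[0.5434 -0.1213 0.1189; -0.1213 1.1308 0.2601; 0.1189 0.2601 0.8687]  S=[1.1720]  K=[0.4593; 0.0894; 0.2355]  nu=[-1.7887]  x^+=[0.1966, -2.1097, -2.3291]  P^+=[0.2962 -0.1694 -0.0079; -0.1694 1.1214 0.2354; -0.0079 0.2354 0.8037]

innov = [-1.7887]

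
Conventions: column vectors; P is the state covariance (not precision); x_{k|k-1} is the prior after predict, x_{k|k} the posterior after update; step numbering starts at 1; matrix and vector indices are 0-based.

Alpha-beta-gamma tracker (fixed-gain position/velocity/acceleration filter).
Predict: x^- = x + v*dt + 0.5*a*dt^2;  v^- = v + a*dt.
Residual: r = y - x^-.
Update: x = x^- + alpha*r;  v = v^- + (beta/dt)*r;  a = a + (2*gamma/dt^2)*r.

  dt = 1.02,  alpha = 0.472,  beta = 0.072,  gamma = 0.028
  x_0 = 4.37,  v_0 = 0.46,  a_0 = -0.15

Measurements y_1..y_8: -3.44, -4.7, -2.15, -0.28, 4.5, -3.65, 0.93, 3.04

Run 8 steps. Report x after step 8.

x_post = -0.7037

step 1: x_pred=4.7612  r=-8.2012  x^+=0.8902  v^+=-0.2719  a^+=-0.5914
step 2: x_pred=0.3052  r=-5.0052  x^+=-2.0572  v^+=-1.2285  a^+=-0.8608
step 3: x_pred=-3.7581  r=1.6081  x^+=-2.9991  v^+=-1.9930  a^+=-0.7743
step 4: x_pred=-5.4347  r=5.1547  x^+=-3.0017  v^+=-2.4189  a^+=-0.4968
step 5: x_pred=-5.7275  r=10.2275  x^+=-0.9001  v^+=-2.2037  a^+=0.0537
step 6: x_pred=-3.1200  r=-0.5300  x^+=-3.3702  v^+=-2.1864  a^+=0.0251
step 7: x_pred=-5.5872  r=6.5172  x^+=-2.5111  v^+=-1.7007  a^+=0.3759
step 8: x_pred=-4.0503  r=7.0903  x^+=-0.7037  v^+=-0.8168  a^+=0.7576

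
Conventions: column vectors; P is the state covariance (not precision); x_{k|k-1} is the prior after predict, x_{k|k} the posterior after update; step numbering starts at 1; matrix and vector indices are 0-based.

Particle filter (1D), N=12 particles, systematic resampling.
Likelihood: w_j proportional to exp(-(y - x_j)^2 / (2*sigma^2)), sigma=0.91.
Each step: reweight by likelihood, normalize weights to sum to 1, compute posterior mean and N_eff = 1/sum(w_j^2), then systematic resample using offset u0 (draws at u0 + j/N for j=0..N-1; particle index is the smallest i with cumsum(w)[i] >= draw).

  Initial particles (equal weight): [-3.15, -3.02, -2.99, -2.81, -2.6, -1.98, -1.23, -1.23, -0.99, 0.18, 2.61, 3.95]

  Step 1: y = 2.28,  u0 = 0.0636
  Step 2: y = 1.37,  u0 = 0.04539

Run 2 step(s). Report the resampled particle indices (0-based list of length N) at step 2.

resampled_idx = [0, 1, 2, 2, 3, 4, 5, 6, 7, 8, 8, 9]

step 1: w=[0.0000, 0.0000, 0.0000, 0.0000, 0.0000, 0.0000, 0.0005, 0.0005, 0.0013, 0.0584, 0.7839, 0.1554]  mean=2.6678  Neff=1.5576  idx=[10, 10, 10, 10, 10, 10, 10, 10, 10, 10, 11, 11]
step 2: w=[0.0991, 0.0991, 0.0991, 0.0991, 0.0991, 0.0991, 0.0991, 0.0991, 0.0991, 0.0991, 0.0045, 0.0045]  mean=2.6221  Neff=10.1785  idx=[0, 1, 2, 2, 3, 4, 5, 6, 7, 8, 8, 9]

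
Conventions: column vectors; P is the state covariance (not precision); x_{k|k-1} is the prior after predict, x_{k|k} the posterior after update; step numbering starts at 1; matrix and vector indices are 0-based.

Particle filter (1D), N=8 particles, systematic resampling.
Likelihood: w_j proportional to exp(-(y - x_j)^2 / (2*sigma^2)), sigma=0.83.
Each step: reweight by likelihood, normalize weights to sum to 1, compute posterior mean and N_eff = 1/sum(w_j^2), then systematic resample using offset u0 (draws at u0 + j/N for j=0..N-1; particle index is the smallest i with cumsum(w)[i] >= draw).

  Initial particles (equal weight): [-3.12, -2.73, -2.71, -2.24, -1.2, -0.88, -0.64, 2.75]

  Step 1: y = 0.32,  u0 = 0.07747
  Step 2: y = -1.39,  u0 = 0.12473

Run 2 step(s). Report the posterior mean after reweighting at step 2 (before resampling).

post_mean = -0.8266

step 1: w=[0.0002, 0.0011, 0.0012, 0.0080, 0.1738, 0.3268, 0.4762, 0.0128]  mean=-0.7903  Neff=2.7474  idx=[4, 5, 5, 5, 6, 6, 6, 6]
step 2: w=[0.1592, 0.1353, 0.1353, 0.1353, 0.1087, 0.1087, 0.1087, 0.1087]  mean=-0.8266  Neff=7.8395  idx=[0, 1, 2, 3, 4, 5, 6, 7]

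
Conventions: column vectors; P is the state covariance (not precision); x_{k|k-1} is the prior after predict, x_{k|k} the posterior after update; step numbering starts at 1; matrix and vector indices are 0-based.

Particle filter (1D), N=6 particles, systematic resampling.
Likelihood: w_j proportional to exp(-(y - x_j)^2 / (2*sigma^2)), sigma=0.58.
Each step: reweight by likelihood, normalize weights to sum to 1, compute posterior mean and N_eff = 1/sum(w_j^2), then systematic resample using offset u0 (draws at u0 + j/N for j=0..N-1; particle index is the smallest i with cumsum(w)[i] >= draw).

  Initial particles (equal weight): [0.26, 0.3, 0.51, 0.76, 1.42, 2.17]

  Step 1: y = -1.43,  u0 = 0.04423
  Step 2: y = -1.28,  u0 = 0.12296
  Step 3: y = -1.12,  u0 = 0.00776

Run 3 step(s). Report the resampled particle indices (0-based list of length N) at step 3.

step 1: w=[0.4691, 0.3828, 0.1217, 0.0262, 0.0002, 0.0000]  mean=0.3191  Neff=2.6175  idx=[0, 0, 0, 1, 1, 2]
step 2: w=[0.2020, 0.2020, 0.2020, 0.1678, 0.1678, 0.0586]  mean=0.2881  Neff=5.4920  idx=[0, 1, 2, 3, 4, 5]
step 3: w=[0.1992, 0.1992, 0.1992, 0.1687, 0.1687, 0.0651]  mean=0.2898  Neff=5.5504  idx=[0, 0, 1, 2, 3, 4]

resampled_idx = [0, 0, 1, 2, 3, 4]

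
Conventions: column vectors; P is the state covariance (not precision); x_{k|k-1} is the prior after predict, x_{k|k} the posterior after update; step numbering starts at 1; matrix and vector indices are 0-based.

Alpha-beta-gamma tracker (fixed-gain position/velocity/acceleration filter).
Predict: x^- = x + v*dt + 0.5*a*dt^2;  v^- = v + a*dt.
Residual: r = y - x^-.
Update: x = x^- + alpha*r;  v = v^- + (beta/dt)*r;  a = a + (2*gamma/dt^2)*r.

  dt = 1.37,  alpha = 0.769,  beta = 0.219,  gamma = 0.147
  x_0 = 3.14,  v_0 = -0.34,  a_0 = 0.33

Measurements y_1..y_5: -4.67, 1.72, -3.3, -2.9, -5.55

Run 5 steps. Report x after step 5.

x_post = -5.3256

step 1: x_pred=2.9839  r=-7.6539  x^+=-2.9020  v^+=-1.1114  a^+=-0.8689
step 2: x_pred=-5.2400  r=6.9600  x^+=0.1122  v^+=-1.1892  a^+=0.2213
step 3: x_pred=-1.3093  r=-1.9907  x^+=-2.8402  v^+=-1.2043  a^+=-0.0905
step 4: x_pred=-4.5749  r=1.6749  x^+=-3.2869  v^+=-1.0605  a^+=0.1719
step 5: x_pred=-4.5785  r=-0.9715  x^+=-5.3256  v^+=-0.9804  a^+=0.0197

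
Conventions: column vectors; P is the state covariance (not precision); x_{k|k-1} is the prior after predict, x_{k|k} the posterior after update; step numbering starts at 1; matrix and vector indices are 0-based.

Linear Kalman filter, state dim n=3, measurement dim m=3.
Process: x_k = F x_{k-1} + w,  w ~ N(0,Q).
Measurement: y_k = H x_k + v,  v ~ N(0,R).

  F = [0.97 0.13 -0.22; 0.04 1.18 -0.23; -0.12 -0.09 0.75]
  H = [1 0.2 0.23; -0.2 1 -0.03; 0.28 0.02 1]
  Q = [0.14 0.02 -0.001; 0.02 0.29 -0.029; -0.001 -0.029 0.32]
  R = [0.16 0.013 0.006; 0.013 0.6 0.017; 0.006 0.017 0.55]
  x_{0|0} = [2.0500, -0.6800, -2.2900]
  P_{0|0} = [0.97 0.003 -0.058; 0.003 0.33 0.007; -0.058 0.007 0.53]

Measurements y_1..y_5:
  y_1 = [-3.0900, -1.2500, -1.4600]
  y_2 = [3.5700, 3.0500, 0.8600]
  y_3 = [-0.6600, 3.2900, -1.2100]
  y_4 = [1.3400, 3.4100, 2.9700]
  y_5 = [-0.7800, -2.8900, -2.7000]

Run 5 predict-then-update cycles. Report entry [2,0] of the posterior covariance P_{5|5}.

P_post[2,0] = -0.0708

step 1: x^-=[2.4039, -0.1937, -1.9023]  P^-=[1.1090 0.1499 -0.2484; 0.1499 0.7766 -0.1576; -0.2484 -0.1576 0.6443]  S=[1.2654 0.0696 0.1826; 0.0696 1.3681 -0.1132; 0.1826 -0.1132 1.1378]  K=[0.8738 -0.0992 -0.0929; 0.1927 0.5340 -0.0657; -0.1779 -0.0403 0.5269]  nu=[-5.0176, -0.6326, -0.2269]  x^+=[-1.8968, -1.4836, -1.1036]  P^+=[0.1633 -0.0199 -0.0928; -0.0199 0.3170 -0.0267; -0.0928 -0.0267 0.3146]
step 2: x^-=[-1.7900, -1.5726, -0.4666]  P^-=[0.3504 0.0973 -0.1467; 0.0973 0.7626 -0.1443; -0.1467 -0.1443 0.5218]  S=[0.5266 0.1641 0.0489; 0.1641 1.3451 -0.0899; 0.0489 -0.0899 1.0127]  K=[0.6657 -0.0633 -0.0838; 0.2555 0.5201 -0.0668; -0.1342 -0.0491 0.4739]  nu=[5.7818, 4.2506, 1.8592]  x^+=[1.6340, 1.9911, -0.5701]  P^+=[0.1247 -0.0081 -0.0779; -0.0081 0.3117 -0.0303; -0.0779 -0.0303 0.2814]
step 3: x^-=[1.9692, 2.5460, -0.8028]  P^-=[0.3092 0.1044 -0.1271; 0.1044 0.7562 -0.1420; -0.1271 -0.1420 0.5006]  S=[0.4962 0.1770 0.0544; 0.1770 1.3343 -0.0868; 0.0544 -0.0868 0.9994]  K=[0.6343 -0.0545 -0.0777; 0.2736 0.5136 -0.0680; -0.1131 -0.0534 0.4639]  nu=[-2.9538, 1.1138, -1.0095]  x^+=[0.1134, 2.3784, -0.9967]  P^+=[0.1179 -0.0043 -0.0728; -0.0043 0.3087 -0.0320; -0.0728 -0.0320 0.2746]
step 4: x^-=[0.6385, 3.0403, -0.9752]  P^-=[0.3012 0.1070 -0.1218; 0.1070 0.7529 -0.1422; -0.1218 -0.1422 0.4960]  S=[0.4913 0.1800 0.0568; 0.1800 1.3296 -0.0869; 0.0568 -0.0869 0.9972]  K=[0.6275 -0.0520 -0.0757; 0.2783 0.5112 -0.0688; -0.1068 -0.0552 0.4616]  nu=[0.3177, 0.4681, 3.7056]  x^+=[0.5330, 3.1131, 0.6755]  P^+=[0.1163 -0.0032 -0.0713; -0.0032 0.3075 -0.0327; -0.0713 -0.0327 0.2729]
step 5: x^-=[0.7731, 3.5394, 0.1625]  P^-=[0.2993 0.1078 -0.1204; 0.1078 0.7516 -0.1426; -0.1204 -0.1426 0.4948]  S=[0.4902 0.1807 0.0575; 0.1807 1.3280 -0.0872; 0.0575 -0.0872 0.9967]  K=[0.6258 -0.0513 -0.0751; 0.2796 0.5103 -0.0692; -0.1051 -0.0558 0.4610]  nu=[-2.2984, -6.2699, -3.1497]  x^+=[-0.1070, -0.0852, -0.6979]  P^+=[0.1159 -0.0029 -0.0708; -0.0029 0.3071 -0.0330; -0.0708 -0.0330 0.2725]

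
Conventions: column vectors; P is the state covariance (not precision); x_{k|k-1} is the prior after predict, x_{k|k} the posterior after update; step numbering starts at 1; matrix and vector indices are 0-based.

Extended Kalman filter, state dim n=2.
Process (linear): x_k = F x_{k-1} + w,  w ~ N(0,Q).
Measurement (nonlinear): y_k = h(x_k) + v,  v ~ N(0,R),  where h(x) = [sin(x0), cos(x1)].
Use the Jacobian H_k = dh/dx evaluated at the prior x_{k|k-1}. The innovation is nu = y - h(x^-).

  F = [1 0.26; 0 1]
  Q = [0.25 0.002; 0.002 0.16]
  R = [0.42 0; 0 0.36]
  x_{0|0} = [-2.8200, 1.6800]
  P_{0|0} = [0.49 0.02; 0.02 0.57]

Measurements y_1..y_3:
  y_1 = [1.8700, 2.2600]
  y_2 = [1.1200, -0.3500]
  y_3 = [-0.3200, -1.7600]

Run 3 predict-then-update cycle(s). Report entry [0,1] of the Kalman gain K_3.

K[0,1] = 0.0322

step 1: x^-=[-2.3832, 1.6800]  P^-=[0.7889 0.1702; 0.1702 0.7300]  H_jac=[-0.7259 0.0000; 0.0000 -0.9940]  S=[0.8358 0.1228; 0.1228 1.0813]  K=[-0.6735 -0.0800; -0.0501 -0.6654]  nu=[2.5578, 2.3690]  x^+=[-4.2953, -0.0243]  P^+=[0.3897 0.0290; 0.0290 0.2410]
step 2: x^-=[-4.3016, -0.0243]  P^-=[0.6710 0.0936; 0.0936 0.4010]  H_jac=[-0.3993 0.0000; 0.0000 0.0243]  S=[0.5270 -0.0009; -0.0009 0.3602]  K=[-0.5084 0.0050; -0.0709 0.0269]  nu=[0.2032, -1.3497]  x^+=[-4.4117, -0.0750]  P^+=[0.5348 0.0746; 0.0746 0.3981]
step 3: x^-=[-4.4312, -0.0750]  P^-=[0.8505 0.1801; 0.1801 0.5581]  H_jac=[-0.2775 0.0000; 0.0000 0.0749]  S=[0.4855 -0.0037; -0.0037 0.3631]  K=[-0.4858 0.0322; -0.1020 0.1141]  nu=[-1.2807, -2.7572]  x^+=[-3.8977, -0.2590]  P^+=[0.7354 0.1544; 0.1544 0.5482]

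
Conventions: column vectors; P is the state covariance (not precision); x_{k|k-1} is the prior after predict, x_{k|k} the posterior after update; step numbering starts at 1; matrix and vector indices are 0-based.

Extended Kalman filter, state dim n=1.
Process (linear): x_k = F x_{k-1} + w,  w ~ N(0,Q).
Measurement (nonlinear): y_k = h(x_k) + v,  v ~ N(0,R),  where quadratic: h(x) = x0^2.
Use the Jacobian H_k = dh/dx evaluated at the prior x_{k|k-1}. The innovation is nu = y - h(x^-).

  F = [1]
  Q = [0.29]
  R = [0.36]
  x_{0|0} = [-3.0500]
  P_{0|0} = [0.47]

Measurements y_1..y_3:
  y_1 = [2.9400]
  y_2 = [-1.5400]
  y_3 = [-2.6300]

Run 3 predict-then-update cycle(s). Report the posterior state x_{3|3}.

step 1: x^-=[-3.0500]  P^-=[0.7600]  H_jac=[-6.1000]  S=[28.6396]  K=[-0.1619]  nu=[-6.3625]  x^+=[-2.0201]  P^+=[0.0096]
step 2: x^-=[-2.0201]  P^-=[0.2996]  H_jac=[-4.0402]  S=[5.2496]  K=[-0.2305]  nu=[-5.6207]  x^+=[-0.7243]  P^+=[0.0205]
step 3: x^-=[-0.7243]  P^-=[0.3105]  H_jac=[-1.4485]  S=[1.0116]  K=[-0.4447]  nu=[-3.1546]  x^+=[0.6785]  P^+=[0.1105]

x_post = [0.6785]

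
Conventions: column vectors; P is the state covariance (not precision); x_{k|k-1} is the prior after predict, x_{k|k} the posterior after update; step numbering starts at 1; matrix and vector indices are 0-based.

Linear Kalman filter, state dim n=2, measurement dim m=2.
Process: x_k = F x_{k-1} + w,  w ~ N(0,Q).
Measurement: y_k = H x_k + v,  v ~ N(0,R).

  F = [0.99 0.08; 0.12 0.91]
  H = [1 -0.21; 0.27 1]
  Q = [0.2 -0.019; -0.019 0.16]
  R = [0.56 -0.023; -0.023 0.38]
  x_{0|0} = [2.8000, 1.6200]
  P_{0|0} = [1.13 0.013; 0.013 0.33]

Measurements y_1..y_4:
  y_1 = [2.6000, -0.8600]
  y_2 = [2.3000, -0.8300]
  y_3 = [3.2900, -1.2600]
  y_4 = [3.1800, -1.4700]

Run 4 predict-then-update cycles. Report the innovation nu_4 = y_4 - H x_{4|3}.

step 1: x^-=[2.9016, 1.8102]  P^-=[1.3117 0.1511; 0.1511 0.4524]  S=[1.8282 0.3787; 0.3787 1.0096]  K=[0.6467 0.2579; -0.0764 0.5172]  nu=[0.0785, -3.4536]  x^+=[2.0618, 0.0181]  P^+=[0.3536 -0.0124; -0.0124 0.2016]
step 2: x^-=[2.0426, 0.2639]  P^-=[0.5459 0.0264; 0.0264 0.3294]  S=[1.1093 0.0802; 0.0802 0.7634]  K=[0.4743 0.1779; -0.0709 0.4482]  nu=[0.3128, -1.6454]  x^+=[1.8982, -0.4958]  P^+=[0.2587 -0.0132; -0.0132 0.1755]
step 3: x^-=[1.8396, -0.2234]  P^-=[0.4526 0.0125; 0.0125 0.3062]  S=[1.0209 0.0467; 0.0467 0.7259]  K=[0.4336 0.1577; -0.0704 0.4310]  nu=[1.4035, -1.5333]  x^+=[2.2063, -0.9830]  P^+=[0.2363 -0.0138; -0.0138 0.1691]
step 4: x^-=[2.1056, -0.6298]  P^-=[0.4305 0.0088; 0.0088 0.3004]  S=[1.0000 0.0384; 0.0384 0.7166]  K=[0.4228 0.1518; -0.0707 0.4264]  nu=[0.9421, -1.4087]  x^+=[2.2901, -1.2970]  P^+=[0.2303 -0.0142; -0.0142 0.1675]

innov = [0.9421, -1.4087]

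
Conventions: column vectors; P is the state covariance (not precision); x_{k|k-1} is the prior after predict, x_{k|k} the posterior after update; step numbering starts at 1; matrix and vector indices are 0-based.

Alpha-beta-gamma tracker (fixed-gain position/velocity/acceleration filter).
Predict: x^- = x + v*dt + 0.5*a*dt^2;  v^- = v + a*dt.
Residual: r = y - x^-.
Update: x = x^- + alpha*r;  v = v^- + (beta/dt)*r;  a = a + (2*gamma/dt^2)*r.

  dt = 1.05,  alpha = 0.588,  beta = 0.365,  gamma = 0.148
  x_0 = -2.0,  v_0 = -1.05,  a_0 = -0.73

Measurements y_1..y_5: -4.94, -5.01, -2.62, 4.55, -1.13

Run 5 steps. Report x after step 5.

x_post = 2.0826

step 1: x_pred=-3.5049  r=-1.4351  x^+=-4.3487  v^+=-2.3154  a^+=-1.1153
step 2: x_pred=-7.3947  r=2.3847  x^+=-5.9925  v^+=-2.6575  a^+=-0.4751
step 3: x_pred=-9.0447  r=6.4247  x^+=-5.2670  v^+=-0.9229  a^+=1.2499
step 4: x_pred=-5.5471  r=10.0971  x^+=0.3900  v^+=3.8994  a^+=3.9607
step 5: x_pred=6.6677  r=-7.7977  x^+=2.0826  v^+=5.3475  a^+=1.8672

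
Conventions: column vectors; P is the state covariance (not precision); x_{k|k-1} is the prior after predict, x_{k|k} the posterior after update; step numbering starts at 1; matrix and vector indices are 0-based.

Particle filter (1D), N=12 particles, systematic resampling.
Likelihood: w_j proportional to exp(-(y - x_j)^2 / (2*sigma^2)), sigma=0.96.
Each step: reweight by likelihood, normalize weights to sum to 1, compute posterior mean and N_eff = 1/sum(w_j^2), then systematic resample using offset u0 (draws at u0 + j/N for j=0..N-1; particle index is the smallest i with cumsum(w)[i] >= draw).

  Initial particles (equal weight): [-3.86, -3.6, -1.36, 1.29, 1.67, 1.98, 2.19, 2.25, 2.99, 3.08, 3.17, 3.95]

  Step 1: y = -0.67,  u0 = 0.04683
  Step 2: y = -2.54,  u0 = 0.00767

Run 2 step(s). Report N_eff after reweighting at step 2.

N_eff = 9.0030

step 1: w=[0.0040, 0.0094, 0.7671, 0.1236, 0.0509, 0.0220, 0.0117, 0.0097, 0.0007, 0.0005, 0.0003, 0.0000]  mean=-0.7523  Neff=1.6470  idx=[2, 2, 2, 2, 2, 2, 2, 2, 2, 3, 3, 5]
step 2: w=[0.1111, 0.1111, 0.1111, 0.1111, 0.1111, 0.1111, 0.1111, 0.1111, 0.1111, 0.0001, 0.0001, 0.0000]  mean=-1.3595  Neff=9.0030  idx=[0, 0, 1, 2, 3, 3, 4, 5, 6, 6, 7, 8]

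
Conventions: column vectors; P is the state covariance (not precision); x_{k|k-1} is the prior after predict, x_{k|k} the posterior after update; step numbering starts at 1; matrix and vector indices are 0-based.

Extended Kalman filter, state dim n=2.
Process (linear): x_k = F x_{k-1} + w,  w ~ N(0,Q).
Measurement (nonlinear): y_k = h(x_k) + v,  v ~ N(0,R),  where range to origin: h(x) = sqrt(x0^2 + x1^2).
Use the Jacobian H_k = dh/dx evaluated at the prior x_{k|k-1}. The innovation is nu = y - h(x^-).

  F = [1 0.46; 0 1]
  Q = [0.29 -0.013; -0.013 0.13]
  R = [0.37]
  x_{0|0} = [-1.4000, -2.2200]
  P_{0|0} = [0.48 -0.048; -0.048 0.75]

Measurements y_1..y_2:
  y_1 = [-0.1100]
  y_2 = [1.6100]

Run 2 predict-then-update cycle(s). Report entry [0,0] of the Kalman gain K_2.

step 1: x^-=[-2.4212, -2.2200]  P^-=[0.8845 0.2840; 0.2840 0.8800]  H_jac=[-0.7371 -0.6758]  S=[1.5354]  K=[-0.5496; -0.5237]  nu=[-3.3949]  x^+=[-0.5553, -0.4422]  P^+=[0.4207 -0.1579; -0.1579 0.4589]
step 2: x^-=[-0.7587, -0.4422]  P^-=[0.6625 0.0402; 0.0402 0.5889]  H_jac=[-0.8640 -0.5036]  S=[1.0488]  K=[-0.5650; -0.3159]  nu=[0.7319]  x^+=[-1.1722, -0.6733]  P^+=[0.3277 -0.1470; -0.1470 0.4843]

K[0,0] = -0.5650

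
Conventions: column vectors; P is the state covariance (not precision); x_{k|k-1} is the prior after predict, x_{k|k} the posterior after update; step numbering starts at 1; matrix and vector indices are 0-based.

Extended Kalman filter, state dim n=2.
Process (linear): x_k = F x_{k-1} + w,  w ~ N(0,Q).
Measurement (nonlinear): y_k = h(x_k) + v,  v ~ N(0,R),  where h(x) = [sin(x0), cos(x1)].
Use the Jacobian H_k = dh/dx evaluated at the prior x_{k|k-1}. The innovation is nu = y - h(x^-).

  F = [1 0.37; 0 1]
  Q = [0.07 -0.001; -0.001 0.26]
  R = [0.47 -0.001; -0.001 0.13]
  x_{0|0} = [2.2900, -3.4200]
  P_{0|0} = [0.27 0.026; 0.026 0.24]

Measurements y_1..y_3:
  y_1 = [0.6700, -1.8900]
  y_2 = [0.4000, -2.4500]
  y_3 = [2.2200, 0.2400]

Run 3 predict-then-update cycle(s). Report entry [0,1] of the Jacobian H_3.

H_jac[0,1] = 0.0000

step 1: x^-=[1.0246, -3.4200]  P^-=[0.3921 0.1138; 0.1138 0.5000]  H_jac=[0.5194 0.0000; 0.0000 -0.2748]  S=[0.5758 -0.0172; -0.0172 0.1678]  K=[0.3492 -0.1505; 0.0784 -0.8110]  nu=[-0.1845, -0.9285]  x^+=[1.0999, -2.6814]  P^+=[0.3163 0.0725; 0.0725 0.3839]
step 2: x^-=[0.1078, -2.6814]  P^-=[0.4925 0.2135; 0.2135 0.6439]  H_jac=[0.9942 0.0000; 0.0000 0.4441]  S=[0.9568 0.0933; 0.0933 0.2570]  K=[0.4932 0.1900; 0.1176 1.0701]  nu=[0.2924, -1.5540]  x^+=[-0.0432, -4.3099]  P^+=[0.2330 0.0545; 0.0545 0.3130]
step 3: x^-=[-1.6379, -4.3099]  P^-=[0.3861 0.1693; 0.1693 0.5730]  H_jac=[-0.0670 0.0000; 0.0000 -0.9201]  S=[0.4717 0.0094; 0.0094 0.6151]  K=[-0.0498 -0.2525; -0.0069 -0.8570]  nu=[3.2178, 0.6317]  x^+=[-1.9577, -4.8735]  P^+=[0.3455 0.0356; 0.0356 0.1211]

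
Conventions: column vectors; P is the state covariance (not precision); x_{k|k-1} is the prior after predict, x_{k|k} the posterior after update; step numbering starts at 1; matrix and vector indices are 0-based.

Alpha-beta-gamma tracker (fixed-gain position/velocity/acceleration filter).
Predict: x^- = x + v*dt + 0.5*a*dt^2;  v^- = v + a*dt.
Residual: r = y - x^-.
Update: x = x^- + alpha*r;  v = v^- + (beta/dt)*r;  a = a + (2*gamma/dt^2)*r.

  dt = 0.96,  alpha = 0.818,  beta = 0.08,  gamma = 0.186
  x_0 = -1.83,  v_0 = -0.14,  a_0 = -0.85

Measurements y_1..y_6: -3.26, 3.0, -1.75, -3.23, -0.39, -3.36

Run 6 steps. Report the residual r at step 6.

step 1: x_pred=-2.3561  r=-0.9039  x^+=-3.0955  v^+=-1.0313  a^+=-1.2149
step 2: x_pred=-4.6454  r=7.6454  x^+=1.6085  v^+=-1.5605  a^+=1.8712
step 3: x_pred=0.9727  r=-2.7227  x^+=-1.2545  v^+=0.0089  a^+=0.7721
step 4: x_pred=-0.8901  r=-2.3399  x^+=-2.8041  v^+=0.5552  a^+=-0.1724
step 5: x_pred=-2.3506  r=1.9606  x^+=-0.7468  v^+=0.5531  a^+=0.6190
step 6: x_pred=0.0694  r=-3.4294  x^+=-2.7358  v^+=0.8616  a^+=-0.7653

resid = -3.4294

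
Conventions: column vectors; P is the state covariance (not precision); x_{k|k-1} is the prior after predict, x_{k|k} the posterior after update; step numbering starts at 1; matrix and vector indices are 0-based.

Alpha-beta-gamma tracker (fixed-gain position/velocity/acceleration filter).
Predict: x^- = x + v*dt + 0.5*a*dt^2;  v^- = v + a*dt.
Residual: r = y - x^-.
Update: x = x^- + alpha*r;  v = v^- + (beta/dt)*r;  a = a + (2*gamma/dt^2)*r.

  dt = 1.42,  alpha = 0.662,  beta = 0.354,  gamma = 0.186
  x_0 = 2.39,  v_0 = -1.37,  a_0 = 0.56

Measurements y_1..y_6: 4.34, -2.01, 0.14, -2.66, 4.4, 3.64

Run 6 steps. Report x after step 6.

x_post = 3.3361

step 1: x_pred=1.0092  r=3.3308  x^+=3.2142  v^+=0.2556  a^+=1.1745
step 2: x_pred=4.7612  r=-6.7712  x^+=0.2787  v^+=0.2353  a^+=-0.0747
step 3: x_pred=0.5375  r=-0.3975  x^+=0.2743  v^+=0.0301  a^+=-0.1480
step 4: x_pred=0.1679  r=-2.8279  x^+=-1.7042  v^+=-0.8851  a^+=-0.6697
step 5: x_pred=-3.6362  r=8.0362  x^+=1.6838  v^+=0.1673  a^+=0.8128
step 6: x_pred=2.7408  r=0.8992  x^+=3.3361  v^+=1.5457  a^+=0.9787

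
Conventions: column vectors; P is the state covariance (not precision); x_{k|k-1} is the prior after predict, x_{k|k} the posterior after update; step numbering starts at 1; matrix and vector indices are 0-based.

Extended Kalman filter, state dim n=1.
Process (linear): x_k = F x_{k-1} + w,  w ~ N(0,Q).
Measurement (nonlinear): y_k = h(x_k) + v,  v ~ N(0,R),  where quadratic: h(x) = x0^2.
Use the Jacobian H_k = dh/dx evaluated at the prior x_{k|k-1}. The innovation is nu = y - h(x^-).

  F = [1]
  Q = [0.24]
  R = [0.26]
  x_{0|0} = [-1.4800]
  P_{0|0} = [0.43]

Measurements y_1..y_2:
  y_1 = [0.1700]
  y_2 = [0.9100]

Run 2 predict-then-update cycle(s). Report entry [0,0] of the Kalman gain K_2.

step 1: x^-=[-1.4800]  P^-=[0.6700]  H_jac=[-2.9600]  S=[6.1303]  K=[-0.3235]  nu=[-2.0204]  x^+=[-0.8264]  P^+=[0.0284]
step 2: x^-=[-0.8264]  P^-=[0.2684]  H_jac=[-1.6528]  S=[0.9932]  K=[-0.4467]  nu=[0.2271]  x^+=[-0.9278]  P^+=[0.0703]

K[0,0] = -0.4467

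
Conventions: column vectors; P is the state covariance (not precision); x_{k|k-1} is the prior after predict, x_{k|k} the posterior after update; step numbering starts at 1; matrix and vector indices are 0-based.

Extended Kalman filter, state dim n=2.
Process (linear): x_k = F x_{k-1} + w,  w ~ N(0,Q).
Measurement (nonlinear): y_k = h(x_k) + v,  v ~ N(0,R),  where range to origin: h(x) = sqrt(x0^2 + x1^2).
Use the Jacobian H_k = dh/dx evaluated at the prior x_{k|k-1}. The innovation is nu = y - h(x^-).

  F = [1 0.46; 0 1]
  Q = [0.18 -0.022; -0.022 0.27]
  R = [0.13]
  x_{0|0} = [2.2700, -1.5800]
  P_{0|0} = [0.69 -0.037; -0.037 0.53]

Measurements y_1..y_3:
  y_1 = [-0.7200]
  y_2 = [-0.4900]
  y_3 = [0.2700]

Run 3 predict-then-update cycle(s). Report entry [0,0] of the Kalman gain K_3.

step 1: x^-=[1.5432, -1.5800]  P^-=[0.9481 0.1848; 0.1848 0.8000]  H_jac=[0.6987 -0.7154]  S=[0.8176]  K=[0.6486; -0.5421]  nu=[-2.9286]  x^+=[-0.3563, 0.0075]  P^+=[0.6042 0.4722; 0.4722 0.5598]
step 2: x^-=[-0.3528, 0.0075]  P^-=[1.3371 0.7077; 0.7077 0.8298]  H_jac=[-0.9998 0.0214]  S=[1.4366]  K=[-0.9200; -0.4802]  nu=[-0.8429]  x^+=[0.4226, 0.4123]  P^+=[0.1212 0.0731; 0.0731 0.4985]
step 3: x^-=[0.6123, 0.4123]  P^-=[0.4739 0.2804; 0.2804 0.7685]  H_jac=[0.8295 0.5585]  S=[0.9556]  K=[0.5752; 0.6926]  nu=[-0.4681]  x^+=[0.3430, 0.0881]  P^+=[0.1577 -0.1003; -0.1003 0.3102]

K[0,0] = 0.5752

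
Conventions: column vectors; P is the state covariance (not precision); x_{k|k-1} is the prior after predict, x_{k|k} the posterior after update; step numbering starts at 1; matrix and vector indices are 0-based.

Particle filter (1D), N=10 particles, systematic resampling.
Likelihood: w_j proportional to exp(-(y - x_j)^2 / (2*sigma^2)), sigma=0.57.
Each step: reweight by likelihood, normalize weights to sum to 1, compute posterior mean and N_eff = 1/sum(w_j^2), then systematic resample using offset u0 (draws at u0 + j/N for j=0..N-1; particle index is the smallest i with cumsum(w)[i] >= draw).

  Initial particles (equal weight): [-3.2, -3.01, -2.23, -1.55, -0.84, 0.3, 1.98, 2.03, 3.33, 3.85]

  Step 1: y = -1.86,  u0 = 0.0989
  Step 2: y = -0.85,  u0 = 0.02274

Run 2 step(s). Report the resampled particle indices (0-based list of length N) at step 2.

resampled_idx = [1, 4, 5, 5, 6, 7, 8, 9, 9, 9]

step 1: w=[0.0305, 0.0632, 0.3916, 0.4169, 0.0975, 0.0004, 0.0000, 0.0000, 0.0000, 0.0000]  mean=-1.8889  Neff=2.9276  idx=[2, 2, 2, 2, 3, 3, 3, 3, 3, 4]
step 2: w=[0.0150, 0.0150, 0.0150, 0.0150, 0.1319, 0.1319, 0.1319, 0.1319, 0.1319, 0.2804]  mean=-1.3916  Neff=6.0032  idx=[1, 4, 5, 5, 6, 7, 8, 9, 9, 9]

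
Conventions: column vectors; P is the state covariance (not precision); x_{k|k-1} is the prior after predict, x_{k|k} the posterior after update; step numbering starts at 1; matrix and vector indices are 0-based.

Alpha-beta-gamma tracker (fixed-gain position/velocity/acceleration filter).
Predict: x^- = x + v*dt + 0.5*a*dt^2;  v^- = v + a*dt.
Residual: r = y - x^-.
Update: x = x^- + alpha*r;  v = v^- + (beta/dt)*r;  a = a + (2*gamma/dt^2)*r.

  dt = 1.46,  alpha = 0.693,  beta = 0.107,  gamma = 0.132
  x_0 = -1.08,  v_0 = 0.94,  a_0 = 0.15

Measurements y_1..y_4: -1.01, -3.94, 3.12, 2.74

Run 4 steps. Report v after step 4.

step 1: x_pred=0.4523  r=-1.4623  x^+=-0.5611  v^+=1.0518  a^+=-0.0311
step 2: x_pred=0.9414  r=-4.8814  x^+=-2.4414  v^+=0.6487  a^+=-0.6357
step 3: x_pred=-2.1718  r=5.2918  x^+=1.4954  v^+=0.1084  a^+=0.0197
step 4: x_pred=1.6747  r=1.0653  x^+=2.4130  v^+=0.2153  a^+=0.1517

v_post = 0.2153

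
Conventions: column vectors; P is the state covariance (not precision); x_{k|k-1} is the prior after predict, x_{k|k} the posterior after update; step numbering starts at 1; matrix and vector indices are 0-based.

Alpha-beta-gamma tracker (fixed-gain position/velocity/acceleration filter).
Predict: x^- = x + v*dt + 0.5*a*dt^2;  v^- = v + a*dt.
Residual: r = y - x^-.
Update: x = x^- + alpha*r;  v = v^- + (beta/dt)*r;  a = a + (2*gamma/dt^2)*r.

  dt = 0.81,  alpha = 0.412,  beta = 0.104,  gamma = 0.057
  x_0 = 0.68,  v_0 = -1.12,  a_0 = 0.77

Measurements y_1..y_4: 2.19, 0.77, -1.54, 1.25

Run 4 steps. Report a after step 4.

a_post = 0.4461

step 1: x_pred=0.0254  r=2.1646  x^+=0.9172  v^+=-0.2184  a^+=1.1461
step 2: x_pred=1.1163  r=-0.3463  x^+=0.9736  v^+=0.6655  a^+=1.0859
step 3: x_pred=1.8689  r=-3.4089  x^+=0.4645  v^+=1.1074  a^+=0.4936
step 4: x_pred=1.5234  r=-0.2734  x^+=1.4108  v^+=1.4722  a^+=0.4461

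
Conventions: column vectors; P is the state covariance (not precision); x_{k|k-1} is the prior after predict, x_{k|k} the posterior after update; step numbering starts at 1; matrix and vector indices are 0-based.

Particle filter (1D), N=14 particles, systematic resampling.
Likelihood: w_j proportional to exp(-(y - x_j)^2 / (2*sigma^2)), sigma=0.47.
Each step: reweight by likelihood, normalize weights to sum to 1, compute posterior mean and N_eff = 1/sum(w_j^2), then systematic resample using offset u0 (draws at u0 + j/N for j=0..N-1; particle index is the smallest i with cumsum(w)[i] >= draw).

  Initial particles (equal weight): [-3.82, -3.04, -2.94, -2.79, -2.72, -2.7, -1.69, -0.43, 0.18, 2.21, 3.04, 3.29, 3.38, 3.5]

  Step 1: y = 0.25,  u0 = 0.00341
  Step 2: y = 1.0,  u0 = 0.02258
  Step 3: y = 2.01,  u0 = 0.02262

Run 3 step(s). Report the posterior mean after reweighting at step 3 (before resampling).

step 1: w=[0.0000, 0.0000, 0.0000, 0.0000, 0.0000, 0.0000, 0.0001, 0.2619, 0.7378, 0.0001, 0.0000, 0.0000, 0.0000, 0.0000]  mean=0.0202  Neff=1.6315  idx=[7, 7, 7, 7, 8, 8, 8, 8, 8, 8, 8, 8, 8, 8]
step 2: w=[0.0044, 0.0044, 0.0044, 0.0044, 0.0982, 0.0982, 0.0982, 0.0982, 0.0982, 0.0982, 0.0982, 0.0982, 0.0982, 0.0982]  mean=0.1693  Neff=10.3529  idx=[4, 4, 5, 6, 6, 7, 8, 9, 9, 10, 11, 12, 12, 13]
step 3: w=[0.0714, 0.0714, 0.0714, 0.0714, 0.0714, 0.0714, 0.0714, 0.0714, 0.0714, 0.0714, 0.0714, 0.0714, 0.0714, 0.0714]  mean=0.1800  Neff=14.0000  idx=[0, 1, 2, 3, 4, 5, 6, 7, 8, 9, 10, 11, 12, 13]

post_mean = 0.1800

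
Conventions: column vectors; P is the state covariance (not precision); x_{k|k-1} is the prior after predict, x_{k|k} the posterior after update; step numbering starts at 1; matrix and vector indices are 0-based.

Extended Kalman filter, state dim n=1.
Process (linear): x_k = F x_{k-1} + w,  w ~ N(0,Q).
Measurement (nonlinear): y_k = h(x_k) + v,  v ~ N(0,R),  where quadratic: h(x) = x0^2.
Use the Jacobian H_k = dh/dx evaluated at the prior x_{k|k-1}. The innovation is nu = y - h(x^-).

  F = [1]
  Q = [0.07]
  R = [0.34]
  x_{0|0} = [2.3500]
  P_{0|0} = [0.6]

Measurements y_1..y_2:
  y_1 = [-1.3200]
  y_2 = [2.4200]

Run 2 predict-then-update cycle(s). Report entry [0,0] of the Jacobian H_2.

H_jac[0,0] = 1.8537

step 1: x^-=[2.3500]  P^-=[0.6700]  H_jac=[4.7000]  S=[15.1403]  K=[0.2080]  nu=[-6.8425]  x^+=[0.9268]  P^+=[0.0150]
step 2: x^-=[0.9268]  P^-=[0.0850]  H_jac=[1.8537]  S=[0.6322]  K=[0.2494]  nu=[1.5610]  x^+=[1.3161]  P^+=[0.0457]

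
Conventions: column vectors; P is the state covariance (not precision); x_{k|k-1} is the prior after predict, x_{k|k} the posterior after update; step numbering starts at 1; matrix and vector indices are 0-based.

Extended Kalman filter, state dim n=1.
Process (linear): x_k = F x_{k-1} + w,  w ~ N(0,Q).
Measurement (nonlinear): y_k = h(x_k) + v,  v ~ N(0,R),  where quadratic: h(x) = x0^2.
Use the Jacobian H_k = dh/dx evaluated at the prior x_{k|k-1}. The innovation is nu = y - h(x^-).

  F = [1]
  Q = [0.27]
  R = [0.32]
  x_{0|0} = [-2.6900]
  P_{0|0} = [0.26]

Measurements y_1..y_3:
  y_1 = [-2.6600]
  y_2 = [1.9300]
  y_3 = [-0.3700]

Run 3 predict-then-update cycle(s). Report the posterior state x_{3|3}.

step 1: x^-=[-2.6900]  P^-=[0.5300]  H_jac=[-5.3800]  S=[15.6605]  K=[-0.1821]  nu=[-9.8961]  x^+=[-0.8882]  P^+=[0.0108]
step 2: x^-=[-0.8882]  P^-=[0.2808]  H_jac=[-1.7763]  S=[1.2061]  K=[-0.4136]  nu=[1.1412]  x^+=[-1.3601]  P^+=[0.0745]
step 3: x^-=[-1.3601]  P^-=[0.3445]  H_jac=[-2.7203]  S=[2.8694]  K=[-0.3266]  nu=[-2.2200]  x^+=[-0.6351]  P^+=[0.0384]

x_post = [-0.6351]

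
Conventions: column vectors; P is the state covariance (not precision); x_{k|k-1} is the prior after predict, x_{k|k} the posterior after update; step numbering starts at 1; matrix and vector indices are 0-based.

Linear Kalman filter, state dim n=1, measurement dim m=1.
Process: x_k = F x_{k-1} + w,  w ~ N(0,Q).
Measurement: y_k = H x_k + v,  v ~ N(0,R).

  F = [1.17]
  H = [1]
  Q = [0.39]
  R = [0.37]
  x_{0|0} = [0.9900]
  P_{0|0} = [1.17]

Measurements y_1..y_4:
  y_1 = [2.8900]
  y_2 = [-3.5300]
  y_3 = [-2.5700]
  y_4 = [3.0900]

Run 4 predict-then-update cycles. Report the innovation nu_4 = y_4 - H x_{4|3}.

step 1: x^-=[1.1583]  P^-=[1.9916]  S=[2.3616]  K=[0.8433]  nu=[1.7317]  x^+=[2.6187]  P^+=[0.3120]
step 2: x^-=[3.0639]  P^-=[0.8171]  S=[1.1871]  K=[0.6883]  nu=[-6.5939]  x^+=[-1.4749]  P^+=[0.2547]
step 3: x^-=[-1.7256]  P^-=[0.7386]  S=[1.1086]  K=[0.6663]  nu=[-0.8444]  x^+=[-2.2882]  P^+=[0.2465]
step 4: x^-=[-2.6772]  P^-=[0.7275]  S=[1.0975]  K=[0.6629]  nu=[5.7672]  x^+=[1.1456]  P^+=[0.2453]

innov = [5.7672]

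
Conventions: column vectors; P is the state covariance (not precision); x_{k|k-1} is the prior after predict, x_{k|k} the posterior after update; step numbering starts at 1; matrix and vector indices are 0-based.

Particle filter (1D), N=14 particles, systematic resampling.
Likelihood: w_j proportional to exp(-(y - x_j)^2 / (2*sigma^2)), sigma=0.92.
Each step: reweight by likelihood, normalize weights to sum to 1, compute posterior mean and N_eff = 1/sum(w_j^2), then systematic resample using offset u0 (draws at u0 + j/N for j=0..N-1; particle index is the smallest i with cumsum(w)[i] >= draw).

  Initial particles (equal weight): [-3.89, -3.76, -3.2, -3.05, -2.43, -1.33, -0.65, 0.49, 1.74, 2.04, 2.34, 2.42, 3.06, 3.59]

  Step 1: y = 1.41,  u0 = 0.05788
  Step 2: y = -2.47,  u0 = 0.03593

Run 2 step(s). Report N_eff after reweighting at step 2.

step 1: w=[0.0000, 0.0000, 0.0000, 0.0000, 0.0000, 0.0031, 0.0212, 0.1581, 0.2444, 0.2062, 0.1564, 0.1427, 0.0522, 0.0157]  mean=1.8326  Neff=5.6991  idx=[7, 7, 8, 8, 8, 8, 9, 9, 9, 10, 10, 11, 11, 13]
step 2: w=[0.4941, 0.4941, 0.0025, 0.0025, 0.0025, 0.0025, 0.0005, 0.0005, 0.0005, 0.0001, 0.0001, 0.0001, 0.0001, 0.0000]  mean=0.5055  Neff=2.0481  idx=[0, 0, 0, 0, 0, 0, 0, 1, 1, 1, 1, 1, 1, 1]

N_eff = 2.0481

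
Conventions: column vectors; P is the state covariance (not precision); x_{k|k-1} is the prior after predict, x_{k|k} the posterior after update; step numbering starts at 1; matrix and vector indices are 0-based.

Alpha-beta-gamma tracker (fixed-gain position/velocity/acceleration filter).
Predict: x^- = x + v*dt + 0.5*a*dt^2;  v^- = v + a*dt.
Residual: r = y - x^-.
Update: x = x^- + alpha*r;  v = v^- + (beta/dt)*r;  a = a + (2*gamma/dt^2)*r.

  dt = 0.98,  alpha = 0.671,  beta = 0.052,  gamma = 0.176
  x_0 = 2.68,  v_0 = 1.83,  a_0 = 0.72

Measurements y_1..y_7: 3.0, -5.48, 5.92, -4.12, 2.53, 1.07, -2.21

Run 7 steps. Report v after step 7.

v_post = -1.9709

step 1: x_pred=4.8191  r=-1.8191  x^+=3.5985  v^+=2.4391  a^+=0.0533
step 2: x_pred=6.0144  r=-11.4944  x^+=-1.6984  v^+=1.8814  a^+=-4.1596
step 3: x_pred=-1.8521  r=7.7721  x^+=3.3630  v^+=-1.7826  a^+=-1.3110
step 4: x_pred=0.9865  r=-5.1065  x^+=-2.4400  v^+=-3.3384  a^+=-3.1826
step 5: x_pred=-7.2399  r=9.7699  x^+=-0.6843  v^+=-5.9389  a^+=0.3982
step 6: x_pred=-6.3133  r=7.3833  x^+=-1.3591  v^+=-5.1570  a^+=3.1043
step 7: x_pred=-4.9222  r=2.7122  x^+=-3.1023  v^+=-1.9709  a^+=4.0983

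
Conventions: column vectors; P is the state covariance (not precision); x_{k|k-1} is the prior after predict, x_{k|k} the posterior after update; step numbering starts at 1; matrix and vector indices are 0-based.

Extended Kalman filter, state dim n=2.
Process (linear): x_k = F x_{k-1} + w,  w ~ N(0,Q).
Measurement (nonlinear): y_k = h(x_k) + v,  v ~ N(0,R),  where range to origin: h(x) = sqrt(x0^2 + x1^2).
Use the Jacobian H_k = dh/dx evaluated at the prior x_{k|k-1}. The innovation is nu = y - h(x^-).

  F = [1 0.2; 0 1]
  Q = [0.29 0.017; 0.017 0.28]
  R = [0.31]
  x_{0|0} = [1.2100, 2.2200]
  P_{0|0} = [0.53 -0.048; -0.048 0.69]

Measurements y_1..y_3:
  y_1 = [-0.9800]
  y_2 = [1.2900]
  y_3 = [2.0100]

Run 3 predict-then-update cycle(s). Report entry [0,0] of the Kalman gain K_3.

step 1: x^-=[1.6540, 2.2200]  P^-=[0.8284 0.1070; 0.1070 0.9700]  H_jac=[0.5975 0.8019]  S=[1.3320]  K=[0.4360; 0.6320]  nu=[-3.7484]  x^+=[0.0197, -0.1489]  P^+=[0.5752 -0.2600; -0.2600 0.4380]
step 2: x^-=[-0.0101, -0.1489]  P^-=[0.7787 -0.1554; -0.1554 0.7180]  H_jac=[-0.0674 -0.9977]  S=[1.0074]  K=[0.1018; -0.7007]  nu=[1.1408]  x^+=[0.1061, -0.9483]  P^+=[0.7683 -0.0835; -0.0835 0.2234]
step 3: x^-=[-0.0836, -0.9483]  P^-=[1.0338 -0.0219; -0.0219 0.5034]  H_jac=[-0.0878 -0.9961]  S=[0.8136]  K=[-0.0848; -0.6139]  nu=[1.0581]  x^+=[-0.1733, -1.5978]  P^+=[1.0280 -0.0642; -0.0642 0.1967]

K[0,0] = -0.0848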